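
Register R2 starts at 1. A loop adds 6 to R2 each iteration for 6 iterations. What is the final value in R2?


Starting value: R2 = 1
  Iter 1: R2 = 1 + 6 = 7
  Iter 2: R2 = 7 + 6 = 13
  Iter 3: R2 = 13 + 6 = 19
  Iter 4: R2 = 19 + 6 = 25
  Iter 5: R2 = 25 + 6 = 31
  Iter 6: R2 = 31 + 6 = 37
Final: R2 = 37

37


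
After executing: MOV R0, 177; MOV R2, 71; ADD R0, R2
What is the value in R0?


Register state trace:
  MOV R0, 177  → R0 = 177
  MOV R2, 71  → R2 = 71
  ADD R0, R2  → R0 = 177 + 71 = 248
Final: R0 = 248

248


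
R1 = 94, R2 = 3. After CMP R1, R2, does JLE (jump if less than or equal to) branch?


Trace:
  R1 = 94, R2 = 3
  CMP R1, R2  → compares 94 vs 3
  JLE checks: is 94 less than or equal to 3?
  94 > 3, so condition is false
Branch taken: No

No


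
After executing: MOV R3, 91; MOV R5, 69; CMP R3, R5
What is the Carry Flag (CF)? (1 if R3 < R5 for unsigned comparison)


Register state trace:
  MOV R3, 91  → R3 = 91
  MOV R5, 69  → R5 = 69
  CMP R3, R5  → unsigned 91 - 69: no borrow
  91 >= 69, so CF = 0
CF = 0

0


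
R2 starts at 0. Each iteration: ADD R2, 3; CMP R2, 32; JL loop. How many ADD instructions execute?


Loop trace (R2 starts at 0, target 32, step 3):
  ADD #1: R2 = 0 + 3 = 3  → 3 < 32, loop
  ADD #2: R2 = 3 + 3 = 6  → 6 < 32, loop
  ADD #3: R2 = 6 + 3 = 9  → 9 < 32, loop
  ADD #4: R2 = 9 + 3 = 12  → 12 < 32, loop
  ADD #5: R2 = 12 + 3 = 15  → 15 < 32, loop
  ADD #6: R2 = 15 + 3 = 18  → 18 < 32, loop
  ADD #7: R2 = 18 + 3 = 21  → 21 < 32, loop
  ADD #8: R2 = 21 + 3 = 24  → 24 < 32, loop
  ADD #9: R2 = 24 + 3 = 27  → 27 < 32, loop
  ADD #10: R2 = 27 + 3 = 30  → 30 < 32, loop
  ADD #11: R2 = 30 + 3 = 33  → 33 >= 32, exit
Total ADD instructions: 11

11


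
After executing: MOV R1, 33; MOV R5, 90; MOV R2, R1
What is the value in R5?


Register state trace:
  MOV R1, 33  → R1 = 33
  MOV R5, 90  → R5 = 90
  MOV R2, R1  → R2 = 33
Final: R5 = 90

90


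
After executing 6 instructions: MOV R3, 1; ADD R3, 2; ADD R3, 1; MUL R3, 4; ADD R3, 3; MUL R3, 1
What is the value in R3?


Register state trace:
  MOV R3, 1  → R3 = 1
  ADD R3, 2  → R3 = 1 + 2 = 3
  ADD R3, 1  → R3 = 3 + 1 = 4
  MUL R3, 4  → R3 = 4 * 4 = 16
  ADD R3, 3  → R3 = 16 + 3 = 19
  MUL R3, 1  → R3 = 19 * 1 = 19
Final: R3 = 19

19


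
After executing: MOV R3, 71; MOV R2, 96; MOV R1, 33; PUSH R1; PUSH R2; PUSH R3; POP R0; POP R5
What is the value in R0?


Stack trace (top is rightmost):
  MOV R3, 71  → R3 = 71
  MOV R2, 96  → R2 = 96
  MOV R1, 33  → R1 = 33
  PUSH R1  → stack: [33]
  PUSH R2  → stack: [33, 96]
  PUSH R3  → stack: [33, 96, 71]
  POP R0  → R0 = 71, stack: [33, 96]
  POP R5  → R5 = 96, stack: [33]
Final: R0 = 71

71


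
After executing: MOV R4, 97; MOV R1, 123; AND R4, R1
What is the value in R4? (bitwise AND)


Register state trace:
  MOV R4, 97  → R4 = 97 (0b01100001)
  MOV R1, 123  → R1 = 123 (0b01111011)
  AND R4, R1  → R4 = 97 AND 123 = 97 (0b01100001)
Final: R4 = 97

97


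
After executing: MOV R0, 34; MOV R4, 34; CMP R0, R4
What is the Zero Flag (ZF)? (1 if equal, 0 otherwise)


Register state trace:
  MOV R0, 34  → R0 = 34
  MOV R4, 34  → R4 = 34
  CMP R0, R4  → computes 34 - 34 = 0
  Result is zero, so values are equal
ZF = 1

1


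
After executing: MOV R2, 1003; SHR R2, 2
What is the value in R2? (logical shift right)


Register state trace:
  MOV R2, 1003  → R2 = 1003
  SHR R2, 2  → R2 = 1003 >> 2 = 1003 // 2^2 = 250
Final: R2 = 250

250


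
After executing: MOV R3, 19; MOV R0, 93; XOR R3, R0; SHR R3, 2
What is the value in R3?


Register state trace:
  MOV R3, 19  → R3 = 19 (0b00010011)
  MOV R0, 93  → R0 = 93 (0b01011101)
  XOR R3, R0  → R3 = 19 XOR 93 = 78 (0b01001110)
  SHR R3, 2  → R3 = 78 >> 2 = 19
Final: R3 = 19

19


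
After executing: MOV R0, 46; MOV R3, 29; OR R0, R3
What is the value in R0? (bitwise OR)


Register state trace:
  MOV R0, 46  → R0 = 46 (0b00101110)
  MOV R3, 29  → R3 = 29 (0b00011101)
  OR R0, R3   → R0 = 46 OR 29 = 63 (0b00111111)
Final: R0 = 63

63


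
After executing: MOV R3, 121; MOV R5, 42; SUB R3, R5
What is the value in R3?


Register state trace:
  MOV R3, 121  → R3 = 121
  MOV R5, 42  → R5 = 42
  SUB R3, R5  → R3 = 121 - 42 = 79
Final: R3 = 79

79


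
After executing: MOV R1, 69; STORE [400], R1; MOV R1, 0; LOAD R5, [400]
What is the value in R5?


Register and memory trace:
  MOV R1, 69  → R1 = 69
  STORE [400], R1  → mem[400] = 69
  MOV R1, 0  → R1 = 0
  LOAD R5, [400]  → R5 = mem[400] = 69
Final: R5 = 69

69


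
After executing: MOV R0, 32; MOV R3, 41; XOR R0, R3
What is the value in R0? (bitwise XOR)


Register state trace:
  MOV R0, 32  → R0 = 32 (0b00100000)
  MOV R3, 41  → R3 = 41 (0b00101001)
  XOR R0, R3  → R0 = 32 XOR 41 = 9 (0b00001001)
Final: R0 = 9

9


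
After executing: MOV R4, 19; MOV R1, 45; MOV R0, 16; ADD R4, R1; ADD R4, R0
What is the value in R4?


Register state trace:
  MOV R4, 19  → R4 = 19
  MOV R1, 45  → R1 = 45
  MOV R0, 16  → R0 = 16
  ADD R4, R1  → R4 = 19 + 45 = 64
  ADD R4, R0  → R4 = 64 + 16 = 80
Final: R4 = 80

80


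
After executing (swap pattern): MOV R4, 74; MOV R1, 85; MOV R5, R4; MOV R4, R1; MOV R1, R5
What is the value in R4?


Register state trace (swap pattern):
  MOV R4, 74  → R4 = 74
  MOV R1, 85  → R1 = 85
  MOV R5, R4  → R5 = 74  (save R4)
  MOV R4, R1  → R4 = 85  (R4 gets R1's value)
  MOV R1, R5  → R1 = 74  (R1 gets saved value)
Final: R4 = 85

85


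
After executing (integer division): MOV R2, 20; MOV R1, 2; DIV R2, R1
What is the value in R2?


Register state trace:
  MOV R2, 20  → R2 = 20
  MOV R1, 2  → R1 = 2
  DIV R2, R1  → R2 = 20 // 2 = 10
Final: R2 = 10

10


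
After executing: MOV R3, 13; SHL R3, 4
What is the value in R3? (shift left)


Register state trace:
  MOV R3, 13  → R3 = 13
  SHL R3, 4  → R3 = 13 << 4 = 13 * 2^4 = 208
Final: R3 = 208

208


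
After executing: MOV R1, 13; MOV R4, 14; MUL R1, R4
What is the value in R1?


Register state trace:
  MOV R1, 13  → R1 = 13
  MOV R4, 14  → R4 = 14
  MUL R1, R4  → R1 = 13 * 14 = 182
Final: R1 = 182

182


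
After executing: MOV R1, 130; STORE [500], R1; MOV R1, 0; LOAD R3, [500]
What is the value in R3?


Register and memory trace:
  MOV R1, 130  → R1 = 130
  STORE [500], R1  → mem[500] = 130
  MOV R1, 0  → R1 = 0
  LOAD R3, [500]  → R3 = mem[500] = 130
Final: R3 = 130

130


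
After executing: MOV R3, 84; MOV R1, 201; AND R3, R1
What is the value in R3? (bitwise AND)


Register state trace:
  MOV R3, 84  → R3 = 84 (0b01010100)
  MOV R1, 201  → R1 = 201 (0b11001001)
  AND R3, R1  → R3 = 84 AND 201 = 64 (0b01000000)
Final: R3 = 64

64


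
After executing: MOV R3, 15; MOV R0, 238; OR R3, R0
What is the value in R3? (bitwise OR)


Register state trace:
  MOV R3, 15  → R3 = 15 (0b00001111)
  MOV R0, 238  → R0 = 238 (0b11101110)
  OR R3, R0   → R3 = 15 OR 238 = 239 (0b11101111)
Final: R3 = 239

239


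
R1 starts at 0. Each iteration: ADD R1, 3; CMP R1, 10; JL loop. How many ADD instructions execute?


Loop trace (R1 starts at 0, target 10, step 3):
  ADD #1: R1 = 0 + 3 = 3  → 3 < 10, loop
  ADD #2: R1 = 3 + 3 = 6  → 6 < 10, loop
  ADD #3: R1 = 6 + 3 = 9  → 9 < 10, loop
  ADD #4: R1 = 9 + 3 = 12  → 12 >= 10, exit
Total ADD instructions: 4

4


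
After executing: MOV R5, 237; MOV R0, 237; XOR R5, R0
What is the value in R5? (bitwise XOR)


Register state trace:
  MOV R5, 237  → R5 = 237 (0b11101101)
  MOV R0, 237  → R0 = 237 (0b11101101)
  XOR R5, R0  → R5 = 237 XOR 237 = 0 (0b00000000)
Final: R5 = 0

0


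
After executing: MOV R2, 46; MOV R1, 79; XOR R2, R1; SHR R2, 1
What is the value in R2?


Register state trace:
  MOV R2, 46  → R2 = 46 (0b00101110)
  MOV R1, 79  → R1 = 79 (0b01001111)
  XOR R2, R1  → R2 = 46 XOR 79 = 97 (0b01100001)
  SHR R2, 1  → R2 = 97 >> 1 = 48
Final: R2 = 48

48


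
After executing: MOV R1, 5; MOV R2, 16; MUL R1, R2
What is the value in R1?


Register state trace:
  MOV R1, 5  → R1 = 5
  MOV R2, 16  → R2 = 16
  MUL R1, R2  → R1 = 5 * 16 = 80
Final: R1 = 80

80


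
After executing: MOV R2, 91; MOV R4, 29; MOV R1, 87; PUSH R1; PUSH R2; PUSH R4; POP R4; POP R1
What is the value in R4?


Stack trace (top is rightmost):
  MOV R2, 91  → R2 = 91
  MOV R4, 29  → R4 = 29
  MOV R1, 87  → R1 = 87
  PUSH R1  → stack: [87]
  PUSH R2  → stack: [87, 91]
  PUSH R4  → stack: [87, 91, 29]
  POP R4  → R4 = 29, stack: [87, 91]
  POP R1  → R1 = 91, stack: [87]
Final: R4 = 29

29


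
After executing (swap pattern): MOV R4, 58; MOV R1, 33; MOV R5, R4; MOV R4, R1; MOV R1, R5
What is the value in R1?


Register state trace (swap pattern):
  MOV R4, 58  → R4 = 58
  MOV R1, 33  → R1 = 33
  MOV R5, R4  → R5 = 58  (save R4)
  MOV R4, R1  → R4 = 33  (R4 gets R1's value)
  MOV R1, R5  → R1 = 58  (R1 gets saved value)
Final: R1 = 58

58


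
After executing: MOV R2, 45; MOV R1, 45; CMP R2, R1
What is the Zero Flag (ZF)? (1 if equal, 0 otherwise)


Register state trace:
  MOV R2, 45  → R2 = 45
  MOV R1, 45  → R1 = 45
  CMP R2, R1  → computes 45 - 45 = 0
  Result is zero, so values are equal
ZF = 1

1


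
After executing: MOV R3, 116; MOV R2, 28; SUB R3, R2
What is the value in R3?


Register state trace:
  MOV R3, 116  → R3 = 116
  MOV R2, 28  → R2 = 28
  SUB R3, R2  → R3 = 116 - 28 = 88
Final: R3 = 88

88


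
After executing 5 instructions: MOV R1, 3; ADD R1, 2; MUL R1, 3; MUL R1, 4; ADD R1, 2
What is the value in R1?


Register state trace:
  MOV R1, 3  → R1 = 3
  ADD R1, 2  → R1 = 3 + 2 = 5
  MUL R1, 3  → R1 = 5 * 3 = 15
  MUL R1, 4  → R1 = 15 * 4 = 60
  ADD R1, 2  → R1 = 60 + 2 = 62
Final: R1 = 62

62


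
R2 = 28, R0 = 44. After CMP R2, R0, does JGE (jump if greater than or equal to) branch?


Trace:
  R2 = 28, R0 = 44
  CMP R2, R0  → compares 28 vs 44
  JGE checks: is 28 greater than or equal to 44?
  28 < 44, so condition is false
Branch taken: No

No


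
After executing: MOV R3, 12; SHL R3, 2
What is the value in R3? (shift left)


Register state trace:
  MOV R3, 12  → R3 = 12
  SHL R3, 2  → R3 = 12 << 2 = 12 * 2^2 = 48
Final: R3 = 48

48


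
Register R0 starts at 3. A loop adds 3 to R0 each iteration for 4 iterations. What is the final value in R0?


Starting value: R0 = 3
  Iter 1: R0 = 3 + 3 = 6
  Iter 2: R0 = 6 + 3 = 9
  Iter 3: R0 = 9 + 3 = 12
  Iter 4: R0 = 12 + 3 = 15
Final: R0 = 15

15


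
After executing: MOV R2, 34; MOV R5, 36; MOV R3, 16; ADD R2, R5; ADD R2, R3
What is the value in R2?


Register state trace:
  MOV R2, 34  → R2 = 34
  MOV R5, 36  → R5 = 36
  MOV R3, 16  → R3 = 16
  ADD R2, R5  → R2 = 34 + 36 = 70
  ADD R2, R3  → R2 = 70 + 16 = 86
Final: R2 = 86

86


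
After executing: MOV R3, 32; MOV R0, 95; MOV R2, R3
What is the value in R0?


Register state trace:
  MOV R3, 32  → R3 = 32
  MOV R0, 95  → R0 = 95
  MOV R2, R3  → R2 = 32
Final: R0 = 95

95


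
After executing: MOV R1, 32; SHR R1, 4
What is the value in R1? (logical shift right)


Register state trace:
  MOV R1, 32  → R1 = 32
  SHR R1, 4  → R1 = 32 >> 4 = 32 // 2^4 = 2
Final: R1 = 2

2


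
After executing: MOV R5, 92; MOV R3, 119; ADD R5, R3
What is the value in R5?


Register state trace:
  MOV R5, 92  → R5 = 92
  MOV R3, 119  → R3 = 119
  ADD R5, R3  → R5 = 92 + 119 = 211
Final: R5 = 211

211


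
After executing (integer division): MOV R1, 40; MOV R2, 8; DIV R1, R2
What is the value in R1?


Register state trace:
  MOV R1, 40  → R1 = 40
  MOV R2, 8  → R2 = 8
  DIV R1, R2  → R1 = 40 // 8 = 5
Final: R1 = 5

5


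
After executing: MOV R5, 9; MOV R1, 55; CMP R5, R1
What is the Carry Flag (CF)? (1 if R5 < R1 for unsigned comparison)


Register state trace:
  MOV R5, 9  → R5 = 9
  MOV R1, 55  → R1 = 55
  CMP R5, R1  → unsigned 9 - 55: borrow occurs
  9 < 55, so CF = 1
CF = 1

1


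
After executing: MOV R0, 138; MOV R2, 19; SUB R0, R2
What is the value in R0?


Register state trace:
  MOV R0, 138  → R0 = 138
  MOV R2, 19  → R2 = 19
  SUB R0, R2  → R0 = 138 - 19 = 119
Final: R0 = 119

119


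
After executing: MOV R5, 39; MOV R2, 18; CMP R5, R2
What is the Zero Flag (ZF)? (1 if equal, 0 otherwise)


Register state trace:
  MOV R5, 39  → R5 = 39
  MOV R2, 18  → R2 = 18
  CMP R5, R2  → computes 39 - 18 = 21
  Result is nonzero, so values are not equal
ZF = 0

0


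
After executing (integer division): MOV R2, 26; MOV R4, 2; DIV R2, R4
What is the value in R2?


Register state trace:
  MOV R2, 26  → R2 = 26
  MOV R4, 2  → R4 = 2
  DIV R2, R4  → R2 = 26 // 2 = 13
Final: R2 = 13

13


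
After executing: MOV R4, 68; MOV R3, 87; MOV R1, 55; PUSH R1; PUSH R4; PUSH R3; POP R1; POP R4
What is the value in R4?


Stack trace (top is rightmost):
  MOV R4, 68  → R4 = 68
  MOV R3, 87  → R3 = 87
  MOV R1, 55  → R1 = 55
  PUSH R1  → stack: [55]
  PUSH R4  → stack: [55, 68]
  PUSH R3  → stack: [55, 68, 87]
  POP R1  → R1 = 87, stack: [55, 68]
  POP R4  → R4 = 68, stack: [55]
Final: R4 = 68

68


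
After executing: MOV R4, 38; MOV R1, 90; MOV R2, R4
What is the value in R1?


Register state trace:
  MOV R4, 38  → R4 = 38
  MOV R1, 90  → R1 = 90
  MOV R2, R4  → R2 = 38
Final: R1 = 90

90


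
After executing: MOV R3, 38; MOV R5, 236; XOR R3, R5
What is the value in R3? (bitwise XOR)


Register state trace:
  MOV R3, 38  → R3 = 38 (0b00100110)
  MOV R5, 236  → R5 = 236 (0b11101100)
  XOR R3, R5  → R3 = 38 XOR 236 = 202 (0b11001010)
Final: R3 = 202

202


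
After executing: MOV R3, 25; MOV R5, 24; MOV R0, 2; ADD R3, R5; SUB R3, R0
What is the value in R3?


Register state trace:
  MOV R3, 25  → R3 = 25
  MOV R5, 24  → R5 = 24
  MOV R0, 2  → R0 = 2
  ADD R3, R5  → R3 = 25 + 24 = 49
  SUB R3, R0  → R3 = 49 - 2 = 47
Final: R3 = 47

47


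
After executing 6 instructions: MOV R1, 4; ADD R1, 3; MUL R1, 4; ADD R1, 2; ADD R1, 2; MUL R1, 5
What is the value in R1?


Register state trace:
  MOV R1, 4  → R1 = 4
  ADD R1, 3  → R1 = 4 + 3 = 7
  MUL R1, 4  → R1 = 7 * 4 = 28
  ADD R1, 2  → R1 = 28 + 2 = 30
  ADD R1, 2  → R1 = 30 + 2 = 32
  MUL R1, 5  → R1 = 32 * 5 = 160
Final: R1 = 160

160


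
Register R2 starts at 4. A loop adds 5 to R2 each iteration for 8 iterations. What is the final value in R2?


Starting value: R2 = 4
  Iter 1: R2 = 4 + 5 = 9
  Iter 2: R2 = 9 + 5 = 14
  Iter 3: R2 = 14 + 5 = 19
  Iter 4: R2 = 19 + 5 = 24
  Iter 5: R2 = 24 + 5 = 29
  Iter 6: R2 = 29 + 5 = 34
  Iter 7: R2 = 34 + 5 = 39
  Iter 8: R2 = 39 + 5 = 44
Final: R2 = 44

44


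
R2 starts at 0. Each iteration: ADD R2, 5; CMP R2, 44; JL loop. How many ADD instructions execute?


Loop trace (R2 starts at 0, target 44, step 5):
  ADD #1: R2 = 0 + 5 = 5  → 5 < 44, loop
  ADD #2: R2 = 5 + 5 = 10  → 10 < 44, loop
  ADD #3: R2 = 10 + 5 = 15  → 15 < 44, loop
  ADD #4: R2 = 15 + 5 = 20  → 20 < 44, loop
  ADD #5: R2 = 20 + 5 = 25  → 25 < 44, loop
  ADD #6: R2 = 25 + 5 = 30  → 30 < 44, loop
  ADD #7: R2 = 30 + 5 = 35  → 35 < 44, loop
  ADD #8: R2 = 35 + 5 = 40  → 40 < 44, loop
  ADD #9: R2 = 40 + 5 = 45  → 45 >= 44, exit
Total ADD instructions: 9

9


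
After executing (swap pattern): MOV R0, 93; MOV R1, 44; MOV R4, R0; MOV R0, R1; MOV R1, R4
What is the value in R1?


Register state trace (swap pattern):
  MOV R0, 93  → R0 = 93
  MOV R1, 44  → R1 = 44
  MOV R4, R0  → R4 = 93  (save R0)
  MOV R0, R1  → R0 = 44  (R0 gets R1's value)
  MOV R1, R4  → R1 = 93  (R1 gets saved value)
Final: R1 = 93

93


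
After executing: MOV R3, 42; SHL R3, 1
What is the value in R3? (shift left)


Register state trace:
  MOV R3, 42  → R3 = 42
  SHL R3, 1  → R3 = 42 << 1 = 42 * 2^1 = 84
Final: R3 = 84

84


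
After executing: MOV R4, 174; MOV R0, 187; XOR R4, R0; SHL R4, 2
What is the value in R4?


Register state trace:
  MOV R4, 174  → R4 = 174 (0b10101110)
  MOV R0, 187  → R0 = 187 (0b10111011)
  XOR R4, R0  → R4 = 174 XOR 187 = 21 (0b00010101)
  SHL R4, 2  → R4 = 21 << 2 = 84
Final: R4 = 84

84


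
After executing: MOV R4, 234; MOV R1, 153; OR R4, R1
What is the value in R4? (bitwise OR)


Register state trace:
  MOV R4, 234  → R4 = 234 (0b11101010)
  MOV R1, 153  → R1 = 153 (0b10011001)
  OR R4, R1   → R4 = 234 OR 153 = 251 (0b11111011)
Final: R4 = 251

251


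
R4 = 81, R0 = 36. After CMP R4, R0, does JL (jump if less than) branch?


Trace:
  R4 = 81, R0 = 36
  CMP R4, R0  → compares 81 vs 36
  JL checks: is 81 less than 36?
  81 > 36, so condition is false
Branch taken: No

No


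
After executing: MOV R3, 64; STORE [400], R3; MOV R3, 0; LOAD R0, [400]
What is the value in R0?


Register and memory trace:
  MOV R3, 64  → R3 = 64
  STORE [400], R3  → mem[400] = 64
  MOV R3, 0  → R3 = 0
  LOAD R0, [400]  → R0 = mem[400] = 64
Final: R0 = 64

64


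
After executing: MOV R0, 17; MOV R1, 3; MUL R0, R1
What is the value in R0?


Register state trace:
  MOV R0, 17  → R0 = 17
  MOV R1, 3  → R1 = 3
  MUL R0, R1  → R0 = 17 * 3 = 51
Final: R0 = 51

51


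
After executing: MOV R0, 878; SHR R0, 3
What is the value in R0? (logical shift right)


Register state trace:
  MOV R0, 878  → R0 = 878
  SHR R0, 3  → R0 = 878 >> 3 = 878 // 2^3 = 109
Final: R0 = 109

109


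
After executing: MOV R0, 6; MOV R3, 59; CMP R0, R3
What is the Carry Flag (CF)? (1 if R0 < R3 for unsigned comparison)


Register state trace:
  MOV R0, 6  → R0 = 6
  MOV R3, 59  → R3 = 59
  CMP R0, R3  → unsigned 6 - 59: borrow occurs
  6 < 59, so CF = 1
CF = 1

1


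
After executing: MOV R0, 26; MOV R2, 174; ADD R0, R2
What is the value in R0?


Register state trace:
  MOV R0, 26  → R0 = 26
  MOV R2, 174  → R2 = 174
  ADD R0, R2  → R0 = 26 + 174 = 200
Final: R0 = 200

200


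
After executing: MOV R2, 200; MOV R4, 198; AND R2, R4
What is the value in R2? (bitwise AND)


Register state trace:
  MOV R2, 200  → R2 = 200 (0b11001000)
  MOV R4, 198  → R4 = 198 (0b11000110)
  AND R2, R4  → R2 = 200 AND 198 = 192 (0b11000000)
Final: R2 = 192

192


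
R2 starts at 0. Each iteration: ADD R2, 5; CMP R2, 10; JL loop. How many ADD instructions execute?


Loop trace (R2 starts at 0, target 10, step 5):
  ADD #1: R2 = 0 + 5 = 5  → 5 < 10, loop
  ADD #2: R2 = 5 + 5 = 10  → 10 >= 10, exit
Total ADD instructions: 2

2


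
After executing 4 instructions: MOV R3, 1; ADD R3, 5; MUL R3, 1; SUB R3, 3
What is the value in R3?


Register state trace:
  MOV R3, 1  → R3 = 1
  ADD R3, 5  → R3 = 1 + 5 = 6
  MUL R3, 1  → R3 = 6 * 1 = 6
  SUB R3, 3  → R3 = 6 - 3 = 3
Final: R3 = 3

3


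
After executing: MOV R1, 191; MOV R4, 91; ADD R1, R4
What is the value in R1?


Register state trace:
  MOV R1, 191  → R1 = 191
  MOV R4, 91  → R4 = 91
  ADD R1, R4  → R1 = 191 + 91 = 282
Final: R1 = 282

282


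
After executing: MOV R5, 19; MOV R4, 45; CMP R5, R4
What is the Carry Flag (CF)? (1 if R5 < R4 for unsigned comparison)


Register state trace:
  MOV R5, 19  → R5 = 19
  MOV R4, 45  → R4 = 45
  CMP R5, R4  → unsigned 19 - 45: borrow occurs
  19 < 45, so CF = 1
CF = 1

1


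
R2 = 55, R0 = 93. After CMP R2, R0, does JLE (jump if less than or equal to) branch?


Trace:
  R2 = 55, R0 = 93
  CMP R2, R0  → compares 55 vs 93
  JLE checks: is 55 less than or equal to 93?
  55 < 93, so condition is true
Branch taken: Yes

Yes


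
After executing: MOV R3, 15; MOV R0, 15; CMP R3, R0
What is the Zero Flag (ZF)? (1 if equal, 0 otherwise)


Register state trace:
  MOV R3, 15  → R3 = 15
  MOV R0, 15  → R0 = 15
  CMP R3, R0  → computes 15 - 15 = 0
  Result is zero, so values are equal
ZF = 1

1


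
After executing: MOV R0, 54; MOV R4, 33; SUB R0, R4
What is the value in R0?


Register state trace:
  MOV R0, 54  → R0 = 54
  MOV R4, 33  → R4 = 33
  SUB R0, R4  → R0 = 54 - 33 = 21
Final: R0 = 21

21


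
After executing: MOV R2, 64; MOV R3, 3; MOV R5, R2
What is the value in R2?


Register state trace:
  MOV R2, 64  → R2 = 64
  MOV R3, 3  → R3 = 3
  MOV R5, R2  → R5 = 64
Final: R2 = 64

64


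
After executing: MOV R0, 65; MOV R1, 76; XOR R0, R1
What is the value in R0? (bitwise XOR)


Register state trace:
  MOV R0, 65  → R0 = 65 (0b01000001)
  MOV R1, 76  → R1 = 76 (0b01001100)
  XOR R0, R1  → R0 = 65 XOR 76 = 13 (0b00001101)
Final: R0 = 13

13


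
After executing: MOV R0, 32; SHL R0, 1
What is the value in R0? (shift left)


Register state trace:
  MOV R0, 32  → R0 = 32
  SHL R0, 1  → R0 = 32 << 1 = 32 * 2^1 = 64
Final: R0 = 64

64


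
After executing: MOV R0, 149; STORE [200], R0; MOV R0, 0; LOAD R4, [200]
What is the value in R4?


Register and memory trace:
  MOV R0, 149  → R0 = 149
  STORE [200], R0  → mem[200] = 149
  MOV R0, 0  → R0 = 0
  LOAD R4, [200]  → R4 = mem[200] = 149
Final: R4 = 149

149


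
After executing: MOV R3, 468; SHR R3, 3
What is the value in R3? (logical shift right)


Register state trace:
  MOV R3, 468  → R3 = 468
  SHR R3, 3  → R3 = 468 >> 3 = 468 // 2^3 = 58
Final: R3 = 58

58


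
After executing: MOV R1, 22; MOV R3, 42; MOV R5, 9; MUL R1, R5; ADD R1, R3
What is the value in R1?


Register state trace:
  MOV R1, 22  → R1 = 22
  MOV R3, 42  → R3 = 42
  MOV R5, 9  → R5 = 9
  MUL R1, R5  → R1 = 22 * 9 = 198
  ADD R1, R3  → R1 = 198 + 42 = 240
Final: R1 = 240

240


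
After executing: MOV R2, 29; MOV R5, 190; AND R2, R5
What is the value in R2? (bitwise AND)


Register state trace:
  MOV R2, 29  → R2 = 29 (0b00011101)
  MOV R5, 190  → R5 = 190 (0b10111110)
  AND R2, R5  → R2 = 29 AND 190 = 28 (0b00011100)
Final: R2 = 28

28


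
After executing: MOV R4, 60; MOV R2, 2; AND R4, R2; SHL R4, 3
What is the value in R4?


Register state trace:
  MOV R4, 60  → R4 = 60 (0b00111100)
  MOV R2, 2  → R2 = 2 (0b00000010)
  AND R4, R2  → R4 = 60 AND 2 = 0 (0b00000000)
  SHL R4, 3  → R4 = 0 << 3 = 0
Final: R4 = 0

0


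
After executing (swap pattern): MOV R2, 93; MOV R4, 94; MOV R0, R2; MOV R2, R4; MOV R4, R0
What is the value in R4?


Register state trace (swap pattern):
  MOV R2, 93  → R2 = 93
  MOV R4, 94  → R4 = 94
  MOV R0, R2  → R0 = 93  (save R2)
  MOV R2, R4  → R2 = 94  (R2 gets R4's value)
  MOV R4, R0  → R4 = 93  (R4 gets saved value)
Final: R4 = 93

93


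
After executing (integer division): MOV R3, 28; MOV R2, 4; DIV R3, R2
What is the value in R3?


Register state trace:
  MOV R3, 28  → R3 = 28
  MOV R2, 4  → R2 = 4
  DIV R3, R2  → R3 = 28 // 4 = 7
Final: R3 = 7

7


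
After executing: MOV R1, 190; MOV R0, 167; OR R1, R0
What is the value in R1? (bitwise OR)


Register state trace:
  MOV R1, 190  → R1 = 190 (0b10111110)
  MOV R0, 167  → R0 = 167 (0b10100111)
  OR R1, R0   → R1 = 190 OR 167 = 191 (0b10111111)
Final: R1 = 191

191


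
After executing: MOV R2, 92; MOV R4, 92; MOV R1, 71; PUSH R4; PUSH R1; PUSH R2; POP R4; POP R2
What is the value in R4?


Stack trace (top is rightmost):
  MOV R2, 92  → R2 = 92
  MOV R4, 92  → R4 = 92
  MOV R1, 71  → R1 = 71
  PUSH R4  → stack: [92]
  PUSH R1  → stack: [92, 71]
  PUSH R2  → stack: [92, 71, 92]
  POP R4  → R4 = 92, stack: [92, 71]
  POP R2  → R2 = 71, stack: [92]
Final: R4 = 92

92


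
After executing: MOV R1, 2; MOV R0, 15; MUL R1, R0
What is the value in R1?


Register state trace:
  MOV R1, 2  → R1 = 2
  MOV R0, 15  → R0 = 15
  MUL R1, R0  → R1 = 2 * 15 = 30
Final: R1 = 30

30


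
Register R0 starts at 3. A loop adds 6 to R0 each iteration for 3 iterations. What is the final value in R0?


Starting value: R0 = 3
  Iter 1: R0 = 3 + 6 = 9
  Iter 2: R0 = 9 + 6 = 15
  Iter 3: R0 = 15 + 6 = 21
Final: R0 = 21

21


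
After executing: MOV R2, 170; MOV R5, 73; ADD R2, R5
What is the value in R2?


Register state trace:
  MOV R2, 170  → R2 = 170
  MOV R5, 73  → R5 = 73
  ADD R2, R5  → R2 = 170 + 73 = 243
Final: R2 = 243

243


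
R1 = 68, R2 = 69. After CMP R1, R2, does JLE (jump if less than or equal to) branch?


Trace:
  R1 = 68, R2 = 69
  CMP R1, R2  → compares 68 vs 69
  JLE checks: is 68 less than or equal to 69?
  68 < 69, so condition is true
Branch taken: Yes

Yes


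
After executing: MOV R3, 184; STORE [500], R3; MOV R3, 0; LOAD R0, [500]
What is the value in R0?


Register and memory trace:
  MOV R3, 184  → R3 = 184
  STORE [500], R3  → mem[500] = 184
  MOV R3, 0  → R3 = 0
  LOAD R0, [500]  → R0 = mem[500] = 184
Final: R0 = 184

184


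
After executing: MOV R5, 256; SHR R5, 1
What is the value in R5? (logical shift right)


Register state trace:
  MOV R5, 256  → R5 = 256
  SHR R5, 1  → R5 = 256 >> 1 = 256 // 2^1 = 128
Final: R5 = 128

128


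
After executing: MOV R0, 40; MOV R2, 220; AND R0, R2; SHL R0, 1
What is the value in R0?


Register state trace:
  MOV R0, 40  → R0 = 40 (0b00101000)
  MOV R2, 220  → R2 = 220 (0b11011100)
  AND R0, R2  → R0 = 40 AND 220 = 8 (0b00001000)
  SHL R0, 1  → R0 = 8 << 1 = 16
Final: R0 = 16

16


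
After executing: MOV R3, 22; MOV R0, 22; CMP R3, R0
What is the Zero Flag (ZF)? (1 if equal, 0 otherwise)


Register state trace:
  MOV R3, 22  → R3 = 22
  MOV R0, 22  → R0 = 22
  CMP R3, R0  → computes 22 - 22 = 0
  Result is zero, so values are equal
ZF = 1

1


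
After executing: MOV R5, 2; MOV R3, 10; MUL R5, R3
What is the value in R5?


Register state trace:
  MOV R5, 2  → R5 = 2
  MOV R3, 10  → R3 = 10
  MUL R5, R3  → R5 = 2 * 10 = 20
Final: R5 = 20

20


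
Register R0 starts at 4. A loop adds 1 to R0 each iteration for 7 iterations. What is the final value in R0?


Starting value: R0 = 4
  Iter 1: R0 = 4 + 1 = 5
  Iter 2: R0 = 5 + 1 = 6
  Iter 3: R0 = 6 + 1 = 7
  Iter 4: R0 = 7 + 1 = 8
  Iter 5: R0 = 8 + 1 = 9
  Iter 6: R0 = 9 + 1 = 10
  Iter 7: R0 = 10 + 1 = 11
Final: R0 = 11

11


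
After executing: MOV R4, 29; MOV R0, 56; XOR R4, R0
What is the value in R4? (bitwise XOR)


Register state trace:
  MOV R4, 29  → R4 = 29 (0b00011101)
  MOV R0, 56  → R0 = 56 (0b00111000)
  XOR R4, R0  → R4 = 29 XOR 56 = 37 (0b00100101)
Final: R4 = 37

37


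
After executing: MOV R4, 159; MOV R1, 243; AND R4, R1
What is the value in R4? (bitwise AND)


Register state trace:
  MOV R4, 159  → R4 = 159 (0b10011111)
  MOV R1, 243  → R1 = 243 (0b11110011)
  AND R4, R1  → R4 = 159 AND 243 = 147 (0b10010011)
Final: R4 = 147

147


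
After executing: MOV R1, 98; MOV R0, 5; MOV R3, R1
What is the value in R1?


Register state trace:
  MOV R1, 98  → R1 = 98
  MOV R0, 5  → R0 = 5
  MOV R3, R1  → R3 = 98
Final: R1 = 98

98


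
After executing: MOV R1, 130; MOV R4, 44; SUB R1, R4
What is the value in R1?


Register state trace:
  MOV R1, 130  → R1 = 130
  MOV R4, 44  → R4 = 44
  SUB R1, R4  → R1 = 130 - 44 = 86
Final: R1 = 86

86


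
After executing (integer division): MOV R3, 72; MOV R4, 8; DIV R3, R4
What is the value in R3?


Register state trace:
  MOV R3, 72  → R3 = 72
  MOV R4, 8  → R4 = 8
  DIV R3, R4  → R3 = 72 // 8 = 9
Final: R3 = 9

9


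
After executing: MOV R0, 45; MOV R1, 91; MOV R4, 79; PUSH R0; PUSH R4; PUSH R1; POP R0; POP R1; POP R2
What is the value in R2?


Stack trace (top is rightmost):
  MOV R0, 45  → R0 = 45
  MOV R1, 91  → R1 = 91
  MOV R4, 79  → R4 = 79
  PUSH R0  → stack: [45]
  PUSH R4  → stack: [45, 79]
  PUSH R1  → stack: [45, 79, 91]
  POP R0  → R0 = 91, stack: [45, 79]
  POP R1  → R1 = 79, stack: [45]
  POP R2  → R2 = 45, stack: []
Final: R2 = 45

45


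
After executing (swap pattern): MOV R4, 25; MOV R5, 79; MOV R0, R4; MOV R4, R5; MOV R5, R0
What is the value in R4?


Register state trace (swap pattern):
  MOV R4, 25  → R4 = 25
  MOV R5, 79  → R5 = 79
  MOV R0, R4  → R0 = 25  (save R4)
  MOV R4, R5  → R4 = 79  (R4 gets R5's value)
  MOV R5, R0  → R5 = 25  (R5 gets saved value)
Final: R4 = 79

79


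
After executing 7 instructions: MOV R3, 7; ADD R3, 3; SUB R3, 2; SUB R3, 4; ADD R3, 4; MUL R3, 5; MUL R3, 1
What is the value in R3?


Register state trace:
  MOV R3, 7  → R3 = 7
  ADD R3, 3  → R3 = 7 + 3 = 10
  SUB R3, 2  → R3 = 10 - 2 = 8
  SUB R3, 4  → R3 = 8 - 4 = 4
  ADD R3, 4  → R3 = 4 + 4 = 8
  MUL R3, 5  → R3 = 8 * 5 = 40
  MUL R3, 1  → R3 = 40 * 1 = 40
Final: R3 = 40

40


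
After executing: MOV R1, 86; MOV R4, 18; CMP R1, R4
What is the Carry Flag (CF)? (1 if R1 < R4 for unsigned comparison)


Register state trace:
  MOV R1, 86  → R1 = 86
  MOV R4, 18  → R4 = 18
  CMP R1, R4  → unsigned 86 - 18: no borrow
  86 >= 18, so CF = 0
CF = 0

0


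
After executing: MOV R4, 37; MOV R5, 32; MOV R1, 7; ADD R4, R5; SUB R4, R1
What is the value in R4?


Register state trace:
  MOV R4, 37  → R4 = 37
  MOV R5, 32  → R5 = 32
  MOV R1, 7  → R1 = 7
  ADD R4, R5  → R4 = 37 + 32 = 69
  SUB R4, R1  → R4 = 69 - 7 = 62
Final: R4 = 62

62


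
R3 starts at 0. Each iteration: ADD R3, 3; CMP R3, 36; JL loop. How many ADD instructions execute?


Loop trace (R3 starts at 0, target 36, step 3):
  ADD #1: R3 = 0 + 3 = 3  → 3 < 36, loop
  ADD #2: R3 = 3 + 3 = 6  → 6 < 36, loop
  ADD #3: R3 = 6 + 3 = 9  → 9 < 36, loop
  ADD #4: R3 = 9 + 3 = 12  → 12 < 36, loop
  ADD #5: R3 = 12 + 3 = 15  → 15 < 36, loop
  ADD #6: R3 = 15 + 3 = 18  → 18 < 36, loop
  ADD #7: R3 = 18 + 3 = 21  → 21 < 36, loop
  ADD #8: R3 = 21 + 3 = 24  → 24 < 36, loop
  ADD #9: R3 = 24 + 3 = 27  → 27 < 36, loop
  ADD #10: R3 = 27 + 3 = 30  → 30 < 36, loop
  ADD #11: R3 = 30 + 3 = 33  → 33 < 36, loop
  ADD #12: R3 = 33 + 3 = 36  → 36 >= 36, exit
Total ADD instructions: 12

12


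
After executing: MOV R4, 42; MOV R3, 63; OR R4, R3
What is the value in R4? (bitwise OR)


Register state trace:
  MOV R4, 42  → R4 = 42 (0b00101010)
  MOV R3, 63  → R3 = 63 (0b00111111)
  OR R4, R3   → R4 = 42 OR 63 = 63 (0b00111111)
Final: R4 = 63

63


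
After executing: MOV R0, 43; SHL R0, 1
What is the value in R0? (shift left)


Register state trace:
  MOV R0, 43  → R0 = 43
  SHL R0, 1  → R0 = 43 << 1 = 43 * 2^1 = 86
Final: R0 = 86

86


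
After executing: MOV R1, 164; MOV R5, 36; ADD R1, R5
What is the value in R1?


Register state trace:
  MOV R1, 164  → R1 = 164
  MOV R5, 36  → R5 = 36
  ADD R1, R5  → R1 = 164 + 36 = 200
Final: R1 = 200

200


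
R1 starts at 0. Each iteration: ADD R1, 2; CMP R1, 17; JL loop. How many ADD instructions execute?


Loop trace (R1 starts at 0, target 17, step 2):
  ADD #1: R1 = 0 + 2 = 2  → 2 < 17, loop
  ADD #2: R1 = 2 + 2 = 4  → 4 < 17, loop
  ADD #3: R1 = 4 + 2 = 6  → 6 < 17, loop
  ADD #4: R1 = 6 + 2 = 8  → 8 < 17, loop
  ADD #5: R1 = 8 + 2 = 10  → 10 < 17, loop
  ADD #6: R1 = 10 + 2 = 12  → 12 < 17, loop
  ADD #7: R1 = 12 + 2 = 14  → 14 < 17, loop
  ADD #8: R1 = 14 + 2 = 16  → 16 < 17, loop
  ADD #9: R1 = 16 + 2 = 18  → 18 >= 17, exit
Total ADD instructions: 9

9


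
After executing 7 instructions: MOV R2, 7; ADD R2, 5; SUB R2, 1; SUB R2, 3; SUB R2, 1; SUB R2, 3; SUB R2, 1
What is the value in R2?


Register state trace:
  MOV R2, 7  → R2 = 7
  ADD R2, 5  → R2 = 7 + 5 = 12
  SUB R2, 1  → R2 = 12 - 1 = 11
  SUB R2, 3  → R2 = 11 - 3 = 8
  SUB R2, 1  → R2 = 8 - 1 = 7
  SUB R2, 3  → R2 = 7 - 3 = 4
  SUB R2, 1  → R2 = 4 - 1 = 3
Final: R2 = 3

3


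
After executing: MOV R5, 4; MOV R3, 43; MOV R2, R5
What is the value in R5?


Register state trace:
  MOV R5, 4  → R5 = 4
  MOV R3, 43  → R3 = 43
  MOV R2, R5  → R2 = 4
Final: R5 = 4

4


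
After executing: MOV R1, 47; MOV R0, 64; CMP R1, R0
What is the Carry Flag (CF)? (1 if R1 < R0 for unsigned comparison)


Register state trace:
  MOV R1, 47  → R1 = 47
  MOV R0, 64  → R0 = 64
  CMP R1, R0  → unsigned 47 - 64: borrow occurs
  47 < 64, so CF = 1
CF = 1

1


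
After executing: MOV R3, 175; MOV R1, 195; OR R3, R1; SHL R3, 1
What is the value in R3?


Register state trace:
  MOV R3, 175  → R3 = 175 (0b10101111)
  MOV R1, 195  → R1 = 195 (0b11000011)
  OR R3, R1  → R3 = 175 OR 195 = 239 (0b11101111)
  SHL R3, 1  → R3 = 239 << 1 = 478
Final: R3 = 478

478


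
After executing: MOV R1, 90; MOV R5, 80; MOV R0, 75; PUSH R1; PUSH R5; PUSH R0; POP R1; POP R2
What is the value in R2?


Stack trace (top is rightmost):
  MOV R1, 90  → R1 = 90
  MOV R5, 80  → R5 = 80
  MOV R0, 75  → R0 = 75
  PUSH R1  → stack: [90]
  PUSH R5  → stack: [90, 80]
  PUSH R0  → stack: [90, 80, 75]
  POP R1  → R1 = 75, stack: [90, 80]
  POP R2  → R2 = 80, stack: [90]
Final: R2 = 80

80


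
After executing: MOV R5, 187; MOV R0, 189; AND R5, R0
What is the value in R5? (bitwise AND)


Register state trace:
  MOV R5, 187  → R5 = 187 (0b10111011)
  MOV R0, 189  → R0 = 189 (0b10111101)
  AND R5, R0  → R5 = 187 AND 189 = 185 (0b10111001)
Final: R5 = 185

185


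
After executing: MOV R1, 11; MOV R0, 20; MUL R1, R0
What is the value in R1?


Register state trace:
  MOV R1, 11  → R1 = 11
  MOV R0, 20  → R0 = 20
  MUL R1, R0  → R1 = 11 * 20 = 220
Final: R1 = 220

220


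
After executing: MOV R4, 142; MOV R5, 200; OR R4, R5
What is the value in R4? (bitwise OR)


Register state trace:
  MOV R4, 142  → R4 = 142 (0b10001110)
  MOV R5, 200  → R5 = 200 (0b11001000)
  OR R4, R5   → R4 = 142 OR 200 = 206 (0b11001110)
Final: R4 = 206

206


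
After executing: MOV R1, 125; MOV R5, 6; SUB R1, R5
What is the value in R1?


Register state trace:
  MOV R1, 125  → R1 = 125
  MOV R5, 6  → R5 = 6
  SUB R1, R5  → R1 = 125 - 6 = 119
Final: R1 = 119

119


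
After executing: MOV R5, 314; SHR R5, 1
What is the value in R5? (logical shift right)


Register state trace:
  MOV R5, 314  → R5 = 314
  SHR R5, 1  → R5 = 314 >> 1 = 314 // 2^1 = 157
Final: R5 = 157

157


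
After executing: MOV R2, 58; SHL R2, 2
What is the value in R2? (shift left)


Register state trace:
  MOV R2, 58  → R2 = 58
  SHL R2, 2  → R2 = 58 << 2 = 58 * 2^2 = 232
Final: R2 = 232

232


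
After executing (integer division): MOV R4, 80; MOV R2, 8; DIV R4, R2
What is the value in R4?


Register state trace:
  MOV R4, 80  → R4 = 80
  MOV R2, 8  → R2 = 8
  DIV R4, R2  → R4 = 80 // 8 = 10
Final: R4 = 10

10


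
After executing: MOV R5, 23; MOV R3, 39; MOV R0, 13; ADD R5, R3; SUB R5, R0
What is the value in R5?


Register state trace:
  MOV R5, 23  → R5 = 23
  MOV R3, 39  → R3 = 39
  MOV R0, 13  → R0 = 13
  ADD R5, R3  → R5 = 23 + 39 = 62
  SUB R5, R0  → R5 = 62 - 13 = 49
Final: R5 = 49

49


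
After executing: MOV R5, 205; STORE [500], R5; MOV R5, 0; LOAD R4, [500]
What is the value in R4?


Register and memory trace:
  MOV R5, 205  → R5 = 205
  STORE [500], R5  → mem[500] = 205
  MOV R5, 0  → R5 = 0
  LOAD R4, [500]  → R4 = mem[500] = 205
Final: R4 = 205

205


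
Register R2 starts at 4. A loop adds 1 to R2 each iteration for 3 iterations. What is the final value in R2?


Starting value: R2 = 4
  Iter 1: R2 = 4 + 1 = 5
  Iter 2: R2 = 5 + 1 = 6
  Iter 3: R2 = 6 + 1 = 7
Final: R2 = 7

7


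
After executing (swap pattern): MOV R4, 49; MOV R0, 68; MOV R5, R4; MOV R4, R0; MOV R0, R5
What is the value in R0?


Register state trace (swap pattern):
  MOV R4, 49  → R4 = 49
  MOV R0, 68  → R0 = 68
  MOV R5, R4  → R5 = 49  (save R4)
  MOV R4, R0  → R4 = 68  (R4 gets R0's value)
  MOV R0, R5  → R0 = 49  (R0 gets saved value)
Final: R0 = 49

49


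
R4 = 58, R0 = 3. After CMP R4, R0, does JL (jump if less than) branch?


Trace:
  R4 = 58, R0 = 3
  CMP R4, R0  → compares 58 vs 3
  JL checks: is 58 less than 3?
  58 > 3, so condition is false
Branch taken: No

No


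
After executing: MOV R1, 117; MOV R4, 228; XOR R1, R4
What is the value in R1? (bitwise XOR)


Register state trace:
  MOV R1, 117  → R1 = 117 (0b01110101)
  MOV R4, 228  → R4 = 228 (0b11100100)
  XOR R1, R4  → R1 = 117 XOR 228 = 145 (0b10010001)
Final: R1 = 145

145


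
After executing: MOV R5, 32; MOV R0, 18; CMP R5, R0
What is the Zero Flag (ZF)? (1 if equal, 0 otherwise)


Register state trace:
  MOV R5, 32  → R5 = 32
  MOV R0, 18  → R0 = 18
  CMP R5, R0  → computes 32 - 18 = 14
  Result is nonzero, so values are not equal
ZF = 0

0


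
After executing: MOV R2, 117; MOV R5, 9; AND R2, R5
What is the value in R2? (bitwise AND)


Register state trace:
  MOV R2, 117  → R2 = 117 (0b01110101)
  MOV R5, 9  → R5 = 9 (0b00001001)
  AND R2, R5  → R2 = 117 AND 9 = 1 (0b00000001)
Final: R2 = 1

1


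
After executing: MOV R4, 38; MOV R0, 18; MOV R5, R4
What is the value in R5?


Register state trace:
  MOV R4, 38  → R4 = 38
  MOV R0, 18  → R0 = 18
  MOV R5, R4  → R5 = 38
Final: R5 = 38

38


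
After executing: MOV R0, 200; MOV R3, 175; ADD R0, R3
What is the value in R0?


Register state trace:
  MOV R0, 200  → R0 = 200
  MOV R3, 175  → R3 = 175
  ADD R0, R3  → R0 = 200 + 175 = 375
Final: R0 = 375

375


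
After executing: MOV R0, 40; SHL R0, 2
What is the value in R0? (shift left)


Register state trace:
  MOV R0, 40  → R0 = 40
  SHL R0, 2  → R0 = 40 << 2 = 40 * 2^2 = 160
Final: R0 = 160

160


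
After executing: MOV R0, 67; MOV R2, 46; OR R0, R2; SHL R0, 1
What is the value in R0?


Register state trace:
  MOV R0, 67  → R0 = 67 (0b01000011)
  MOV R2, 46  → R2 = 46 (0b00101110)
  OR R0, R2  → R0 = 67 OR 46 = 111 (0b01101111)
  SHL R0, 1  → R0 = 111 << 1 = 222
Final: R0 = 222

222


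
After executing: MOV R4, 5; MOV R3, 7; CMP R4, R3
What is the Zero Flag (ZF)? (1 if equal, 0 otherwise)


Register state trace:
  MOV R4, 5  → R4 = 5
  MOV R3, 7  → R3 = 7
  CMP R4, R3  → computes 5 - 7 = -2
  Result is nonzero, so values are not equal
ZF = 0

0


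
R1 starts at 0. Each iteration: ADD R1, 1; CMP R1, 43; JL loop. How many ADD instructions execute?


Loop trace (R1 starts at 0, target 43, step 1):
  ADD #1: R1 = 0 + 1 = 1  → 1 < 43, loop
  ADD #2: R1 = 1 + 1 = 2  → 2 < 43, loop
  ADD #3: R1 = 2 + 1 = 3  → 3 < 43, loop
  ADD #4: R1 = 3 + 1 = 4  → 4 < 43, loop
  ADD #5: R1 = 4 + 1 = 5  → 5 < 43, loop
  ADD #6: R1 = 5 + 1 = 6  → 6 < 43, loop
  ADD #7: R1 = 6 + 1 = 7  → 7 < 43, loop
  ADD #8: R1 = 7 + 1 = 8  → 8 < 43, loop
  ADD #9: R1 = 8 + 1 = 9  → 9 < 43, loop
  ADD #10: R1 = 9 + 1 = 10  → 10 < 43, loop
  ADD #11: R1 = 10 + 1 = 11  → 11 < 43, loop
  ADD #12: R1 = 11 + 1 = 12  → 12 < 43, loop
  ADD #13: R1 = 12 + 1 = 13  → 13 < 43, loop
  ADD #14: R1 = 13 + 1 = 14  → 14 < 43, loop
  ADD #15: R1 = 14 + 1 = 15  → 15 < 43, loop
  ADD #16: R1 = 15 + 1 = 16  → 16 < 43, loop
  ADD #17: R1 = 16 + 1 = 17  → 17 < 43, loop
  ADD #18: R1 = 17 + 1 = 18  → 18 < 43, loop
  ADD #19: R1 = 18 + 1 = 19  → 19 < 43, loop
  ADD #20: R1 = 19 + 1 = 20  → 20 < 43, loop
  ADD #21: R1 = 20 + 1 = 21  → 21 < 43, loop
  ADD #22: R1 = 21 + 1 = 22  → 22 < 43, loop
  ADD #23: R1 = 22 + 1 = 23  → 23 < 43, loop
  ADD #24: R1 = 23 + 1 = 24  → 24 < 43, loop
  ADD #25: R1 = 24 + 1 = 25  → 25 < 43, loop
  ADD #26: R1 = 25 + 1 = 26  → 26 < 43, loop
  ADD #27: R1 = 26 + 1 = 27  → 27 < 43, loop
  ADD #28: R1 = 27 + 1 = 28  → 28 < 43, loop
  ADD #29: R1 = 28 + 1 = 29  → 29 < 43, loop
  ADD #30: R1 = 29 + 1 = 30  → 30 < 43, loop
  ADD #31: R1 = 30 + 1 = 31  → 31 < 43, loop
  ADD #32: R1 = 31 + 1 = 32  → 32 < 43, loop
  ADD #33: R1 = 32 + 1 = 33  → 33 < 43, loop
  ADD #34: R1 = 33 + 1 = 34  → 34 < 43, loop
  ADD #35: R1 = 34 + 1 = 35  → 35 < 43, loop
  ADD #36: R1 = 35 + 1 = 36  → 36 < 43, loop
  ADD #37: R1 = 36 + 1 = 37  → 37 < 43, loop
  ADD #38: R1 = 37 + 1 = 38  → 38 < 43, loop
  ADD #39: R1 = 38 + 1 = 39  → 39 < 43, loop
  ADD #40: R1 = 39 + 1 = 40  → 40 < 43, loop
  ADD #41: R1 = 40 + 1 = 41  → 41 < 43, loop
  ADD #42: R1 = 41 + 1 = 42  → 42 < 43, loop
  ADD #43: R1 = 42 + 1 = 43  → 43 >= 43, exit
Total ADD instructions: 43

43
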